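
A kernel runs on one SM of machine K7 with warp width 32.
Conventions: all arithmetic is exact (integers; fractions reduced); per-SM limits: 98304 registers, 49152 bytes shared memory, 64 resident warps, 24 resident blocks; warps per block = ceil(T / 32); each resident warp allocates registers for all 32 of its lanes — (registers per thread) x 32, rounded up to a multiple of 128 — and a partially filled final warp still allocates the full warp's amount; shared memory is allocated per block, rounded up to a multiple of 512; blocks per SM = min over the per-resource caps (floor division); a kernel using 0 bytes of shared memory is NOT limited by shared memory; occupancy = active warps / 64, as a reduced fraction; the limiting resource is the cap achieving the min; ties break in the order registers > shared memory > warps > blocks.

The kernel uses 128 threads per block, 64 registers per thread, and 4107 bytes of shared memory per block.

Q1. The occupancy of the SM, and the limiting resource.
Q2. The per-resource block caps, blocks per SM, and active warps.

Answer: occupancy 5/8, limited by shared memory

registers: 12 blocks
shared memory: 10 blocks
warps: 16 blocks
blocks: 24 blocks

Answer: 10 blocks, 40 active warps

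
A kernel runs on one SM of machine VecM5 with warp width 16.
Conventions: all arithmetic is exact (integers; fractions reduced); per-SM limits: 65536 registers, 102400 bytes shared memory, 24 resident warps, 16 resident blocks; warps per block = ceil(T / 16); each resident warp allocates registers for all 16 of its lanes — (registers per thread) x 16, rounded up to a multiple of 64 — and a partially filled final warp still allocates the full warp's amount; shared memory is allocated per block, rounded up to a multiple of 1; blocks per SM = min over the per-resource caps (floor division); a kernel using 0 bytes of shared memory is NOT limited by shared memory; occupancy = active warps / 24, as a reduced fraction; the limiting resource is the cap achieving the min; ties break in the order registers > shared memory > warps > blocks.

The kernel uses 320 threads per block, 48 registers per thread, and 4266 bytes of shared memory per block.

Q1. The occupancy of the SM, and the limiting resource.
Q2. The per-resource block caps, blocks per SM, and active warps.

Answer: occupancy 5/6, limited by warps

registers: 4 blocks
shared memory: 24 blocks
warps: 1 block
blocks: 16 blocks

Answer: 1 block, 20 active warps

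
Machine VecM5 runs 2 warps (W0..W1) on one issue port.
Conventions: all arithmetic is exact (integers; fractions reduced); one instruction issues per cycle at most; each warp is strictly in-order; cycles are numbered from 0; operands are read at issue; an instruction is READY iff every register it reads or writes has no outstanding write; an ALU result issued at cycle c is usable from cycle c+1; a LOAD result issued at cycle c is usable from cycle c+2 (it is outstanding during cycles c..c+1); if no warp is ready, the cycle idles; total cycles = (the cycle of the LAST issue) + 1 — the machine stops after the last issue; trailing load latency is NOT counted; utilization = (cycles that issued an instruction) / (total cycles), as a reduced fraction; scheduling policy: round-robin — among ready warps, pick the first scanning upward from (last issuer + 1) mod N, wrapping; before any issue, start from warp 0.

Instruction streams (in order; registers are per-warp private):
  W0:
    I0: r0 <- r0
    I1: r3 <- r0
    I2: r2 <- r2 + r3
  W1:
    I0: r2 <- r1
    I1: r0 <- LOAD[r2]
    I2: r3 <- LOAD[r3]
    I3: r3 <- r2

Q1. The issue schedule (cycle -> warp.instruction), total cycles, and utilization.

cycle 0: W0.I0
cycle 1: W1.I0
cycle 2: W0.I1
cycle 3: W1.I1
cycle 4: W0.I2
cycle 5: W1.I2
cycle 6: idle
cycle 7: W1.I3

Answer: 8 cycles, utilization 7/8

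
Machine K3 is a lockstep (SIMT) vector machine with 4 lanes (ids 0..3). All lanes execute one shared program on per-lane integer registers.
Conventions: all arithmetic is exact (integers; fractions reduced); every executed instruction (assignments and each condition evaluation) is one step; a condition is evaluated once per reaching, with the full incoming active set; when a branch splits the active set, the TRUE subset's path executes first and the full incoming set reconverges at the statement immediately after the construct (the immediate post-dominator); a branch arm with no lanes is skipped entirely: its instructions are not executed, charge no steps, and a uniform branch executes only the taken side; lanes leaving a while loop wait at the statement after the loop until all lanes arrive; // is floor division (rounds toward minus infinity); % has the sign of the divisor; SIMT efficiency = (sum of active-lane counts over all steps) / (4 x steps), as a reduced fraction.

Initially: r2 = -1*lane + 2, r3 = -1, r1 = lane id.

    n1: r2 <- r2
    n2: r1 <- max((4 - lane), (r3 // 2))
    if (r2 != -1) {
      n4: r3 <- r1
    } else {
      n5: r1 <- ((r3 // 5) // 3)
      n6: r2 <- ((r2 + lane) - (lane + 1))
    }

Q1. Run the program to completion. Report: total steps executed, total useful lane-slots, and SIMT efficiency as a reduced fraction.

Answer: 6 steps, 17 useful, 17/24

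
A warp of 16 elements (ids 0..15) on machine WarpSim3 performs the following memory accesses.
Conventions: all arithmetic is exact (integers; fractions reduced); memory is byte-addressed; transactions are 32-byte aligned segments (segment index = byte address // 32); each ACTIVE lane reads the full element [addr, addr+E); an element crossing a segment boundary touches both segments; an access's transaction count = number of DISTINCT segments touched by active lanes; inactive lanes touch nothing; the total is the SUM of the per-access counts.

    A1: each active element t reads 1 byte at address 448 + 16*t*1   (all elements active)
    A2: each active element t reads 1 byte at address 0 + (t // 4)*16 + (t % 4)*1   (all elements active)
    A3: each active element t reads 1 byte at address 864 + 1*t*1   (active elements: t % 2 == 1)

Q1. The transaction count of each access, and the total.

A1: 8 transactions
A2: 2 transactions
A3: 1 transaction

Answer: 8,2,1; total 11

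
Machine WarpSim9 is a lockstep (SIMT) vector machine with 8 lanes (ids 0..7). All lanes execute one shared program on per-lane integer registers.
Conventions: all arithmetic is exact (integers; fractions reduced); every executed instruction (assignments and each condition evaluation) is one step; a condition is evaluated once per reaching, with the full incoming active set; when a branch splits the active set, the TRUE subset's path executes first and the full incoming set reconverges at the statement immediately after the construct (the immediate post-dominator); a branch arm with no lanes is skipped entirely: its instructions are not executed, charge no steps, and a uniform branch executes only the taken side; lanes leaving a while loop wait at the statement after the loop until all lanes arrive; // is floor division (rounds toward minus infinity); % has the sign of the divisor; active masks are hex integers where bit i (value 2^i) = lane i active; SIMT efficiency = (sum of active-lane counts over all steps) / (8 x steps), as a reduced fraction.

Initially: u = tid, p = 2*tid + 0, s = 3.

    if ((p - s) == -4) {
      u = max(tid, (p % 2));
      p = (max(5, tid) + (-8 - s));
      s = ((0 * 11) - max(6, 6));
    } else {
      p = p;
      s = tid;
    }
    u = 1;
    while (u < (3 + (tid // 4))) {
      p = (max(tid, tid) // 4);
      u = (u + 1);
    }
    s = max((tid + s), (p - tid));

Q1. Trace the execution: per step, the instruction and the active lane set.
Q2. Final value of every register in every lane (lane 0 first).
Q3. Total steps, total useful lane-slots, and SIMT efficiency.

step 0: eval ((p - s) == -4)         0xff
step 1: p <- p                       0xff
step 2: s <- tid                     0xff
step 3: u <- 1                       0xff
step 4: eval (u < (3 + (tid // 4)))  0xff
step 5: p <- (max(tid, tid) // 4)    0xff
step 6: u <- (u + 1)                 0xff
step 7: eval (u < (3 + (tid // 4)))  0xff
step 8: p <- (max(tid, tid) // 4)    0xff
step 9: u <- (u + 1)                 0xff
step 10: eval (u < (3 + (tid // 4)))  0xff
step 11: p <- (max(tid, tid) // 4)    0xf0
step 12: u <- (u + 1)                 0xf0
step 13: eval (u < (3 + (tid // 4)))  0xf0
step 14: s <- max((tid + s), (p - tid)) 0xff

Answer: 15 steps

u: 3,3,3,3,4,4,4,4
p: 0,0,0,0,1,1,1,1
s: 0,2,4,6,8,10,12,14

steps = 15; useful = 108; efficiency = 108/120 = 9/10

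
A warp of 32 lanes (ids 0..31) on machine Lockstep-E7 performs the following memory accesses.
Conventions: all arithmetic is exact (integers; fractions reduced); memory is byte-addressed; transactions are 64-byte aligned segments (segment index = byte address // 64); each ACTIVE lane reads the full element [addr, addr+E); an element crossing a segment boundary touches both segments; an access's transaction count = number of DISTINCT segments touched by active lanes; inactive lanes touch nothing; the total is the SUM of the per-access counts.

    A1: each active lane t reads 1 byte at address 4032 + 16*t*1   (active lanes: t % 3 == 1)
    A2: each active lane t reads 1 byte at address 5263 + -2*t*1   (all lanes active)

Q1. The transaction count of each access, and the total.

A1: 8 transactions
A2: 2 transactions

Answer: 8,2; total 10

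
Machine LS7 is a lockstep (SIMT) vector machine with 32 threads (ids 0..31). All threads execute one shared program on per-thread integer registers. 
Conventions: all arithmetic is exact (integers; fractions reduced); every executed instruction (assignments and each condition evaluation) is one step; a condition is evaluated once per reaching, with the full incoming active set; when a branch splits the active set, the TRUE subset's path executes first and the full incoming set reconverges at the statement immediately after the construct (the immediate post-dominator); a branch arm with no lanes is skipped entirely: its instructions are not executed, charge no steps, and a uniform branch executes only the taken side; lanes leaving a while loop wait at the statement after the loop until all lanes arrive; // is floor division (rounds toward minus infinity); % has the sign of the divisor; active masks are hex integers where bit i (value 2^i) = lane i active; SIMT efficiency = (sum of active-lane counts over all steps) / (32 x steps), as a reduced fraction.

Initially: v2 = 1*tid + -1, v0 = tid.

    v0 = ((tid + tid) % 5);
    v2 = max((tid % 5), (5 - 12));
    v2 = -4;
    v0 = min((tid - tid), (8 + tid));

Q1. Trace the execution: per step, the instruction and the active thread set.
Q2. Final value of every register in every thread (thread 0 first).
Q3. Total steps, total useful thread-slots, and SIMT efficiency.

step 0: v0 <- ((tid + tid) % 5)      0xffffffff
step 1: v2 <- max((tid % 5), (5 - 12)) 0xffffffff
step 2: v2 <- -4                     0xffffffff
step 3: v0 <- min((tid - tid), (8 + tid)) 0xffffffff

Answer: 4 steps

v2: -4,-4,-4,-4,-4,-4,-4,-4,-4,-4,-4,-4,-4,-4,-4,-4,-4,-4,-4,-4,-4,-4,-4,-4,-4,-4,-4,-4,-4,-4,-4,-4
v0: 0,0,0,0,0,0,0,0,0,0,0,0,0,0,0,0,0,0,0,0,0,0,0,0,0,0,0,0,0,0,0,0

steps = 4; useful = 128; efficiency = 128/128 = 1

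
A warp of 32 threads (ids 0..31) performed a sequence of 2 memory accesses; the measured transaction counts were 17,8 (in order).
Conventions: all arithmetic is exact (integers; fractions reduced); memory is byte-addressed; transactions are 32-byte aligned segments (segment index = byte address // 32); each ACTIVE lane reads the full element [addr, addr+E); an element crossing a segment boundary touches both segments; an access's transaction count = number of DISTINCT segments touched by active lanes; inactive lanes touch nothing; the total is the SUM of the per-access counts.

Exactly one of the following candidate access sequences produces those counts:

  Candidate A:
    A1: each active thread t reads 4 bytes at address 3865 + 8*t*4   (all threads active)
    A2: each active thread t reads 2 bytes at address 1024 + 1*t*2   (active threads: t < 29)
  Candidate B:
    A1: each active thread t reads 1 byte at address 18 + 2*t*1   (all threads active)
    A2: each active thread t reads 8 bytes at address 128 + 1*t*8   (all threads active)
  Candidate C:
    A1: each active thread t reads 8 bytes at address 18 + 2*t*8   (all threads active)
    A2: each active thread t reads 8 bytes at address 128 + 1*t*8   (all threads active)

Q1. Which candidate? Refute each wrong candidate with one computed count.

A: A1 gives 32 transactions, not 17
B: A1 gives 3 transactions, not 17
C: all counts match (17,8)

Answer: C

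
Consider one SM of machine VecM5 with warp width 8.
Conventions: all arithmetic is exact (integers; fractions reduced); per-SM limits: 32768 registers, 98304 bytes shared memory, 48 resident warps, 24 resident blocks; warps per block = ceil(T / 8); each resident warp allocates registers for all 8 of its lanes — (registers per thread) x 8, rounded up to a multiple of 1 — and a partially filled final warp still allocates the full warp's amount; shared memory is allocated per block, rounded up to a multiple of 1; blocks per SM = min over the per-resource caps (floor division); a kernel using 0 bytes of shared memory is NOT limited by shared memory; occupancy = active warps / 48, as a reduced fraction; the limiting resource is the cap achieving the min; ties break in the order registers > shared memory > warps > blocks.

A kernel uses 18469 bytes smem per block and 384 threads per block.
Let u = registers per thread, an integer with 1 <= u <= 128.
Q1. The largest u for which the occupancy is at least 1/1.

Answer: u = 85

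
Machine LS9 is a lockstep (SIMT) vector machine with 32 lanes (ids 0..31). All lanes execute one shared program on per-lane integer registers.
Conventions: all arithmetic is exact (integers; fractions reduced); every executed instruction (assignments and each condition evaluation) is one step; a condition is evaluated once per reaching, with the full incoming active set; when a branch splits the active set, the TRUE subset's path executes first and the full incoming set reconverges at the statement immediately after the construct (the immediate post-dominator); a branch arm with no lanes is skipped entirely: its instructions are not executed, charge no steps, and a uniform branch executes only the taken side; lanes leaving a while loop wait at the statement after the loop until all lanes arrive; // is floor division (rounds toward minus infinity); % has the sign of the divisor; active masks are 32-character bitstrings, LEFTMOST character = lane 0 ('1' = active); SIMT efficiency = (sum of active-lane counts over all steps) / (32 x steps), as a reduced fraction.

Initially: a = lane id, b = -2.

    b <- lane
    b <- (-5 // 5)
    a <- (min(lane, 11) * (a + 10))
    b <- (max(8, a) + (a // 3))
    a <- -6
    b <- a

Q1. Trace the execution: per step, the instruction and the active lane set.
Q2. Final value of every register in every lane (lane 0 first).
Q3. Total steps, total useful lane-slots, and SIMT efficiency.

step 0: b <- lane                    11111111111111111111111111111111
step 1: b <- (-5 // 5)               11111111111111111111111111111111
step 2: a <- (min(lane, 11) * (a + 10)) 11111111111111111111111111111111
step 3: b <- (max(8, a) + (a // 3))  11111111111111111111111111111111
step 4: a <- -6                      11111111111111111111111111111111
step 5: b <- a                       11111111111111111111111111111111

Answer: 6 steps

a: -6,-6,-6,-6,-6,-6,-6,-6,-6,-6,-6,-6,-6,-6,-6,-6,-6,-6,-6,-6,-6,-6,-6,-6,-6,-6,-6,-6,-6,-6,-6,-6
b: -6,-6,-6,-6,-6,-6,-6,-6,-6,-6,-6,-6,-6,-6,-6,-6,-6,-6,-6,-6,-6,-6,-6,-6,-6,-6,-6,-6,-6,-6,-6,-6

steps = 6; useful = 192; efficiency = 192/192 = 1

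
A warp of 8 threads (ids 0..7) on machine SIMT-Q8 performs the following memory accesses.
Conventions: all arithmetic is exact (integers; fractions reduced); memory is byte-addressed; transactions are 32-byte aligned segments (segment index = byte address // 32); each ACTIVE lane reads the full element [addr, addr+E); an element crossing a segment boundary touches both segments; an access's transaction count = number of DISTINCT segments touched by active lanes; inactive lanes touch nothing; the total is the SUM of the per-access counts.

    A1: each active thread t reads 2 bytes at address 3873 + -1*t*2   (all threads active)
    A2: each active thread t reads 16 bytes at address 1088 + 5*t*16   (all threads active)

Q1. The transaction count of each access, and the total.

A1: 2 transactions
A2: 8 transactions

Answer: 2,8; total 10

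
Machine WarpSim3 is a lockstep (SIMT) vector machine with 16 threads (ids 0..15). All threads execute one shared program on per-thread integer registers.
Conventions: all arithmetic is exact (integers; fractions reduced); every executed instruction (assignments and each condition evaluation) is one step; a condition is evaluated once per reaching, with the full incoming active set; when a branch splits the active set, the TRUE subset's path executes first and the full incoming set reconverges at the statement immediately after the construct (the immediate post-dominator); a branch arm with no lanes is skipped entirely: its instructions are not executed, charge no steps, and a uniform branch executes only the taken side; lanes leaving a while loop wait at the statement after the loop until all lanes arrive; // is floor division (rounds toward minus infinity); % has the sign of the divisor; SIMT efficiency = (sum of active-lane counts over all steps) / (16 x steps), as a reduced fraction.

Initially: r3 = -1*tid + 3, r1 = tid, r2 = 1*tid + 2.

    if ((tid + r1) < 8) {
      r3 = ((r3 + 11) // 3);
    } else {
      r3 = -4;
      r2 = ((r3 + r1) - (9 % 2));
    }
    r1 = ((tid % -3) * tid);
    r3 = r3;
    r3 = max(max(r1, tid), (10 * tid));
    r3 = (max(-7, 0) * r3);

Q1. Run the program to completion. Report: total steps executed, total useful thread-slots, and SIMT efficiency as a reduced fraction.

Answer: 8 steps, 108 useful, 27/32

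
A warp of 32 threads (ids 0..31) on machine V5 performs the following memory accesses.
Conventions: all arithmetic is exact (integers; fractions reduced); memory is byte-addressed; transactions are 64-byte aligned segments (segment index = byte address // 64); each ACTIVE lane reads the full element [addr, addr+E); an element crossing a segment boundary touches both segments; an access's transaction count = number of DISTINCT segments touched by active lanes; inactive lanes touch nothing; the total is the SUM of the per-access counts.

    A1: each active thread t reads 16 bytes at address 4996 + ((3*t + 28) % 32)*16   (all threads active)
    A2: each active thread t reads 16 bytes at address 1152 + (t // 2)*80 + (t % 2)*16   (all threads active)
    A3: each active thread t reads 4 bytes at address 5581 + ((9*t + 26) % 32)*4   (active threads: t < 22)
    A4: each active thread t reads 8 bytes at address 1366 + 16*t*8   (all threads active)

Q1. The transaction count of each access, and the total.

A1: 9 transactions
A2: 20 transactions
A3: 3 transactions
A4: 32 transactions

Answer: 9,20,3,32; total 64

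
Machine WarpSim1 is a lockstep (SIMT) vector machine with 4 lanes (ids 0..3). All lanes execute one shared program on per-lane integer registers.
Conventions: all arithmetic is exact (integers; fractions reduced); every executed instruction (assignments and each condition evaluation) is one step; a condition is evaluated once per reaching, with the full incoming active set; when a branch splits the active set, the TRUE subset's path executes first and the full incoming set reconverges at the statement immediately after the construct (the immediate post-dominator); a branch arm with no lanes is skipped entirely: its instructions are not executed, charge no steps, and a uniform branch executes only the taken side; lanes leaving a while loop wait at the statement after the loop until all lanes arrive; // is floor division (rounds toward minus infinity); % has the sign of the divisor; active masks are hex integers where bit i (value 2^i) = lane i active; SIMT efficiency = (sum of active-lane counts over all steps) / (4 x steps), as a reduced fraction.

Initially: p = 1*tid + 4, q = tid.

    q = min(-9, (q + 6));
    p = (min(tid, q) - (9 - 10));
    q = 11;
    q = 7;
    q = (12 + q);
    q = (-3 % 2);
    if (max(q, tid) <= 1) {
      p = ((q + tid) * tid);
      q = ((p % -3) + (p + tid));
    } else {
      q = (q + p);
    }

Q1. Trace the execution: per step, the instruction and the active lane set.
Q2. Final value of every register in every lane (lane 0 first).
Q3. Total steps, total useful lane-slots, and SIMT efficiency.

step 0: q <- min(-9, (q + 6))        0xf
step 1: p <- (min(tid, q) - (9 - 10)) 0xf
step 2: q <- 11                      0xf
step 3: q <- 7                       0xf
step 4: q <- (12 + q)                0xf
step 5: q <- (-3 % 2)                0xf
step 6: eval (max(q, tid) <= 1)      0xf
step 7: p <- ((q + tid) * tid)       0x3
step 8: q <- ((p % -3) + (p + tid))  0x3
step 9: q <- (q + p)                 0xc

Answer: 10 steps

p: 0,2,-8,-8
q: 0,2,-7,-7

steps = 10; useful = 34; efficiency = 34/40 = 17/20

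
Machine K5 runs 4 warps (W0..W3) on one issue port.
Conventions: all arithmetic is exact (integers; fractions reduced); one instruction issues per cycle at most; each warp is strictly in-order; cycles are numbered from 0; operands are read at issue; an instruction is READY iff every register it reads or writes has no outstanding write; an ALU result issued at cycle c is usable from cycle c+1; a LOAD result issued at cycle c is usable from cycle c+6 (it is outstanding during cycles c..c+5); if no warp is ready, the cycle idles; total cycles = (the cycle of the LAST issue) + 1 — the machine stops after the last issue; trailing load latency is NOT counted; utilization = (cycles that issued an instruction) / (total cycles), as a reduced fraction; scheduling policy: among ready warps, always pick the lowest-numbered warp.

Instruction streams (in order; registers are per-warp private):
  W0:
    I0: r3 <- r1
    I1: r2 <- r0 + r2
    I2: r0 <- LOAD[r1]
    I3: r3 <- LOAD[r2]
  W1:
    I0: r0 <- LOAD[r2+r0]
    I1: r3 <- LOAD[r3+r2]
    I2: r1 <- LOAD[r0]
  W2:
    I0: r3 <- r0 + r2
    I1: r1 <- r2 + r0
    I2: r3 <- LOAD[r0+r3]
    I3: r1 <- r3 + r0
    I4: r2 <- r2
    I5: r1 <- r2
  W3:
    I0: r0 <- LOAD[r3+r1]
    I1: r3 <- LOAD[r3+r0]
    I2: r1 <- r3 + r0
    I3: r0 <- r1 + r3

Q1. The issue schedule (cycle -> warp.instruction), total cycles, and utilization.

cycle 0: W0.I0
cycle 1: W0.I1
cycle 2: W0.I2
cycle 3: W0.I3
cycle 4: W1.I0
cycle 5: W1.I1
cycle 6: W2.I0
cycle 7: W2.I1
cycle 8: W2.I2
cycle 9: W3.I0
cycle 10: W1.I2
cycle 11: idle
cycle 12: idle
cycle 13: idle
cycle 14: W2.I3
cycle 15: W2.I4
cycle 16: W2.I5
cycle 17: W3.I1
cycle 18: idle
cycle 19: idle
cycle 20: idle
cycle 21: idle
cycle 22: idle
cycle 23: W3.I2
cycle 24: W3.I3

Answer: 25 cycles, utilization 17/25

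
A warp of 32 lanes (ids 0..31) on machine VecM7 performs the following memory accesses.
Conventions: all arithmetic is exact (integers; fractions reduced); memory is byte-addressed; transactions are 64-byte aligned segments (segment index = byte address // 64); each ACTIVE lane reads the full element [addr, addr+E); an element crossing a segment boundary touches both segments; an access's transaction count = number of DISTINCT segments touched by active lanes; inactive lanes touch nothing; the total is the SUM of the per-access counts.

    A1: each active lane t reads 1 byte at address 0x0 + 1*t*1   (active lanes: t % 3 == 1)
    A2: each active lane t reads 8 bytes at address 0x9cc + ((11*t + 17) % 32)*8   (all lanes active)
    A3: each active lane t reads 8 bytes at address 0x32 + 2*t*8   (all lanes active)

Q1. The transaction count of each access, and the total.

A1: 1 transaction
A2: 5 transactions
A3: 9 transactions

Answer: 1,5,9; total 15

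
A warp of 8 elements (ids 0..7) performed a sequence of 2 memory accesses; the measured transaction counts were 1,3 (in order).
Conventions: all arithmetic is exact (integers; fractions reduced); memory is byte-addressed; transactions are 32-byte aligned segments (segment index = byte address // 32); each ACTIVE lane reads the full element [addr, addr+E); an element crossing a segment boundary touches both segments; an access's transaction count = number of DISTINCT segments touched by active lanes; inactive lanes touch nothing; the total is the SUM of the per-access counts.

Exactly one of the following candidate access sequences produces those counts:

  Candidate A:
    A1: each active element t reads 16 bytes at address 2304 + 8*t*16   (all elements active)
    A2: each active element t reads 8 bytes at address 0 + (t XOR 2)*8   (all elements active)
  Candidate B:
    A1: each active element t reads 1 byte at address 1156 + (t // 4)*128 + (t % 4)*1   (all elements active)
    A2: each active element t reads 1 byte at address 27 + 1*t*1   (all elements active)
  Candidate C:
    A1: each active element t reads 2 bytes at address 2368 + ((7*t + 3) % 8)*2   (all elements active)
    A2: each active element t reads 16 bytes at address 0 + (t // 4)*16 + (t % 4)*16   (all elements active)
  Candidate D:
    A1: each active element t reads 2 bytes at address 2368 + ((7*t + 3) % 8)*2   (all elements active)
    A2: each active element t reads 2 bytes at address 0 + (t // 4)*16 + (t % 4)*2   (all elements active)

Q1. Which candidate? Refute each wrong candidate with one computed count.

A: A1 gives 8 transactions, not 1
B: A1 gives 2 transactions, not 1
D: A2 gives 1 transaction, not 3
C: all counts match (1,3)

Answer: C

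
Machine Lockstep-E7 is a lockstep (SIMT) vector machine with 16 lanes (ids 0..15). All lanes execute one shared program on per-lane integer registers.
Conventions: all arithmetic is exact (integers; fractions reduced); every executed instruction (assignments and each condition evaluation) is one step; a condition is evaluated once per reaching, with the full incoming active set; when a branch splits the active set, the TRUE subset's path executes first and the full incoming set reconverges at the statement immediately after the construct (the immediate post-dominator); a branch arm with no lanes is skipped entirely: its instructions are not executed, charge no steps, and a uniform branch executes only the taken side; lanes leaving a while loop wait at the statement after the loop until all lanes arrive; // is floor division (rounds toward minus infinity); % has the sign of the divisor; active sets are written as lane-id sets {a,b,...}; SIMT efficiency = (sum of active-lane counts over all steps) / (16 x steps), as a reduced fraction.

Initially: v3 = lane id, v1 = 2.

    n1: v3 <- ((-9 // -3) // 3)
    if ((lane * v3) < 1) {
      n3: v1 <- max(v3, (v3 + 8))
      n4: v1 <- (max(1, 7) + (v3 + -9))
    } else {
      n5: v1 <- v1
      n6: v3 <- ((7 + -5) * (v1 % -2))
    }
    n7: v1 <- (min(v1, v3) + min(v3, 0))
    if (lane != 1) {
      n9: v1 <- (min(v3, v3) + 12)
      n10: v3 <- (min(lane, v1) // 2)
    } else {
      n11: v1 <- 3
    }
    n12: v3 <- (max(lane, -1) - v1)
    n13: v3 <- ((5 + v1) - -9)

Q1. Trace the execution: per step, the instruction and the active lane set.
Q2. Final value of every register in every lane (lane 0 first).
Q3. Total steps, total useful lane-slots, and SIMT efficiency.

step 0: v3 <- ((-9 // -3) // 3)      {0,1,2,3,4,5,6,7,8,9,10,11,12,13,14,15}
step 1: eval ((lane * v3) < 1)       {0,1,2,3,4,5,6,7,8,9,10,11,12,13,14,15}
step 2: v1 <- max(v3, (v3 + 8))      {0}
step 3: v1 <- (max(1, 7) + (v3 + -9)) {0}
step 4: v1 <- v1                     {1,2,3,4,5,6,7,8,9,10,11,12,13,14,15}
step 5: v3 <- ((7 + -5) * (v1 % -2)) {1,2,3,4,5,6,7,8,9,10,11,12,13,14,15}
step 6: v1 <- (min(v1, v3) + min(v3, 0)) {0,1,2,3,4,5,6,7,8,9,10,11,12,13,14,15}
step 7: eval (lane != 1)             {0,1,2,3,4,5,6,7,8,9,10,11,12,13,14,15}
step 8: v1 <- (min(v3, v3) + 12)     {0,2,3,4,5,6,7,8,9,10,11,12,13,14,15}
step 9: v3 <- (min(lane, v1) // 2)   {0,2,3,4,5,6,7,8,9,10,11,12,13,14,15}
step 10: v1 <- 3                      {1}
step 11: v3 <- (max(lane, -1) - v1)   {0,1,2,3,4,5,6,7,8,9,10,11,12,13,14,15}
step 12: v3 <- ((5 + v1) - -9)        {0,1,2,3,4,5,6,7,8,9,10,11,12,13,14,15}

Answer: 13 steps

v3: 27,17,26,26,26,26,26,26,26,26,26,26,26,26,26,26
v1: 13,3,12,12,12,12,12,12,12,12,12,12,12,12,12,12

steps = 13; useful = 159; efficiency = 159/208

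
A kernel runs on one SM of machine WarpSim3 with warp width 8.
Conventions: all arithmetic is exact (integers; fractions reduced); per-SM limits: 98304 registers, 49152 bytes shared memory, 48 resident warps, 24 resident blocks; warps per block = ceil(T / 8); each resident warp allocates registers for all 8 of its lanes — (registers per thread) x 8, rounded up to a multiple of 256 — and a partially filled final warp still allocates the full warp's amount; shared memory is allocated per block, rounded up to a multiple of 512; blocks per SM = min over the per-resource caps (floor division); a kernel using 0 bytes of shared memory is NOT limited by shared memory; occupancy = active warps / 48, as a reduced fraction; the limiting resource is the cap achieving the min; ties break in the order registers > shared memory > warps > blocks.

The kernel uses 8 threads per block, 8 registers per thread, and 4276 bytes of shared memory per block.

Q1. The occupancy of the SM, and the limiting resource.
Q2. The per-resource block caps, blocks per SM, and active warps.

Answer: occupancy 5/24, limited by shared memory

registers: 384 blocks
shared memory: 10 blocks
warps: 48 blocks
blocks: 24 blocks

Answer: 10 blocks, 10 active warps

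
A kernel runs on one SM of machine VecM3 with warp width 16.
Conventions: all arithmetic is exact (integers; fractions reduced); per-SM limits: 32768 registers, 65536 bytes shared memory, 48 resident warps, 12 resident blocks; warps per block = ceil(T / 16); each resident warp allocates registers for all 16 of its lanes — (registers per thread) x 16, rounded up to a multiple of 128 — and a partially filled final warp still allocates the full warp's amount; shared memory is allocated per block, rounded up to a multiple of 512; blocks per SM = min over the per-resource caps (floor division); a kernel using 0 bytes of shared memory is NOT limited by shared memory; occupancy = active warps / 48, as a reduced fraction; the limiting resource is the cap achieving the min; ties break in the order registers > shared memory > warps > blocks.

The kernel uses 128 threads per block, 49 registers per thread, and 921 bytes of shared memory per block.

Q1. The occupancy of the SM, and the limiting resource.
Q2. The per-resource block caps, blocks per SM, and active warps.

Answer: occupancy 2/3, limited by registers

registers: 4 blocks
shared memory: 64 blocks
warps: 6 blocks
blocks: 12 blocks

Answer: 4 blocks, 32 active warps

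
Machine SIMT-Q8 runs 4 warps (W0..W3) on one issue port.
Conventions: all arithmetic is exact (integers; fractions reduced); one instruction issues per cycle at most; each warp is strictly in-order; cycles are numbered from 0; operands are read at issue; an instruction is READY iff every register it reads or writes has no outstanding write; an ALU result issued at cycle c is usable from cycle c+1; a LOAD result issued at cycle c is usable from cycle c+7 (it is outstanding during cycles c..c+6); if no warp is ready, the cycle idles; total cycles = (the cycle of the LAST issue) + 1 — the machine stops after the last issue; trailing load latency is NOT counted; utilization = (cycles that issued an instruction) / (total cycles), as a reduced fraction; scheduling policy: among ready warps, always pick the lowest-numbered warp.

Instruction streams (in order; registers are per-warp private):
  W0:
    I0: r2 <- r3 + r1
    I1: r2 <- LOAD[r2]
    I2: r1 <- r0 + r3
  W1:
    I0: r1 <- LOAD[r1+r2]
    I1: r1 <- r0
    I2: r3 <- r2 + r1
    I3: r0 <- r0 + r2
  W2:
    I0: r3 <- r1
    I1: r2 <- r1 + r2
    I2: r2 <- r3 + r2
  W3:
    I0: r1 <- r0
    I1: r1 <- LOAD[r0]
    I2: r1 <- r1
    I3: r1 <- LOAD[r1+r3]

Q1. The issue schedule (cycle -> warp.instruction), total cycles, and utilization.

cycle 0: W0.I0
cycle 1: W0.I1
cycle 2: W0.I2
cycle 3: W1.I0
cycle 4: W2.I0
cycle 5: W2.I1
cycle 6: W2.I2
cycle 7: W3.I0
cycle 8: W3.I1
cycle 9: idle
cycle 10: W1.I1
cycle 11: W1.I2
cycle 12: W1.I3
cycle 13: idle
cycle 14: idle
cycle 15: W3.I2
cycle 16: W3.I3

Answer: 17 cycles, utilization 14/17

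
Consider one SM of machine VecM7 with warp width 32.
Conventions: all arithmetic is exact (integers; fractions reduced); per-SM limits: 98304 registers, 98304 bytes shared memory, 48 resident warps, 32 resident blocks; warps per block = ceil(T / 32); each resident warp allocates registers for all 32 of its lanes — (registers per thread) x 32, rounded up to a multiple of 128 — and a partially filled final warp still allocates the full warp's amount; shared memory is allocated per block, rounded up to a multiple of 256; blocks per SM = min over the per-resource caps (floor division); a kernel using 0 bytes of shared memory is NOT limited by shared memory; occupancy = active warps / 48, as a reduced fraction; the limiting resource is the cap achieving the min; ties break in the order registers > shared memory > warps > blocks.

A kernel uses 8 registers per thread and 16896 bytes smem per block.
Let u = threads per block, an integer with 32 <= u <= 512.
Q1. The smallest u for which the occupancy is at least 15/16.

Answer: u = 257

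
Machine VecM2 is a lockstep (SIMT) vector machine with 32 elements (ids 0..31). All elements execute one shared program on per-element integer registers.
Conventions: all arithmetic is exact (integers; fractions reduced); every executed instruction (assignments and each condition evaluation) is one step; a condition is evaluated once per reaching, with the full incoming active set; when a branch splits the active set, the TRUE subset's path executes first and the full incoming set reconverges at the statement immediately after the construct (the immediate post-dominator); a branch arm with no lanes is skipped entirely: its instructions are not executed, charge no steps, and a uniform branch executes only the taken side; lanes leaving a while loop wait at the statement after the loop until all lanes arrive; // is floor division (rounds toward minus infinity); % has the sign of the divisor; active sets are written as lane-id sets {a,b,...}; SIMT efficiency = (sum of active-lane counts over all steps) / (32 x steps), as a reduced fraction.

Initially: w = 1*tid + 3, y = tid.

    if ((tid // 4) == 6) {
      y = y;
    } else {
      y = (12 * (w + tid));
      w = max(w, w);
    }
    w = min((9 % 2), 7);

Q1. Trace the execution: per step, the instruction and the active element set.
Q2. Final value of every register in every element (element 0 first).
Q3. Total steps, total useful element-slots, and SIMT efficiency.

step 0: eval ((tid // 4) == 6)       {0,1,2,3,4,5,6,7,8,9,10,11,12,13,14,15,16,17,18,19,20,21,22,23,24,25,26,27,28,29,30,31}
step 1: y <- y                       {24,25,26,27}
step 2: y <- (12 * (w + tid))        {0,1,2,3,4,5,6,7,8,9,10,11,12,13,14,15,16,17,18,19,20,21,22,23,28,29,30,31}
step 3: w <- max(w, w)               {0,1,2,3,4,5,6,7,8,9,10,11,12,13,14,15,16,17,18,19,20,21,22,23,28,29,30,31}
step 4: w <- min((9 % 2), 7)         {0,1,2,3,4,5,6,7,8,9,10,11,12,13,14,15,16,17,18,19,20,21,22,23,24,25,26,27,28,29,30,31}

Answer: 5 steps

w: 1,1,1,1,1,1,1,1,1,1,1,1,1,1,1,1,1,1,1,1,1,1,1,1,1,1,1,1,1,1,1,1
y: 36,60,84,108,132,156,180,204,228,252,276,300,324,348,372,396,420,444,468,492,516,540,564,588,24,25,26,27,708,732,756,780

steps = 5; useful = 124; efficiency = 124/160 = 31/40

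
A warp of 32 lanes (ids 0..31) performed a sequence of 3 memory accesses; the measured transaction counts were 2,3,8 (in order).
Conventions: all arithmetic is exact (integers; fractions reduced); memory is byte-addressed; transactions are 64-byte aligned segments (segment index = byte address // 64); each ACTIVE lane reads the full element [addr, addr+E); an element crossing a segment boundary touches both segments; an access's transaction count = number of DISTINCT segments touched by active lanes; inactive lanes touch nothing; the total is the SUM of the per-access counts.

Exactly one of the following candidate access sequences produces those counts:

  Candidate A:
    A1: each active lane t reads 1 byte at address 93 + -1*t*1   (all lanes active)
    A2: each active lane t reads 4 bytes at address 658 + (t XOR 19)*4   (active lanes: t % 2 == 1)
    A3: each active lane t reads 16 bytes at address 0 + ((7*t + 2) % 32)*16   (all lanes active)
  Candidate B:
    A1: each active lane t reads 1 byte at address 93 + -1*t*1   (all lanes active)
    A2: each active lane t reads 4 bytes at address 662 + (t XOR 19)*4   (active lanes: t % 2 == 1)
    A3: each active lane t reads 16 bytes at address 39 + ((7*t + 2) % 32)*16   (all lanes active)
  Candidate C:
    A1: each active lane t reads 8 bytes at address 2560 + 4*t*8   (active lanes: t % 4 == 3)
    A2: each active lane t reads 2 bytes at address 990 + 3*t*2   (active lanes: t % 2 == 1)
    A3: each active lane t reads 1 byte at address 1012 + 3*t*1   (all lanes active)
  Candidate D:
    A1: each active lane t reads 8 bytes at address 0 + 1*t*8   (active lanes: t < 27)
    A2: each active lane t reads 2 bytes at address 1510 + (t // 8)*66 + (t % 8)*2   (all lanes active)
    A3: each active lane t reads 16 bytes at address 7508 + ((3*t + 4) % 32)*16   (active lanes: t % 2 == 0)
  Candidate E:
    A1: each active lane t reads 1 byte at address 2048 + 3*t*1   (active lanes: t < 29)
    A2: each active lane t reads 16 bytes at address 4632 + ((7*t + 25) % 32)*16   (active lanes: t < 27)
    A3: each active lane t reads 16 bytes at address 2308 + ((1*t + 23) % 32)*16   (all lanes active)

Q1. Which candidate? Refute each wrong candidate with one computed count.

B: A3 gives 9 transactions, not 8
C: A1 gives 8 transactions, not 2
D: A1 gives 4 transactions, not 2
E: A2 gives 9 transactions, not 3
A: all counts match (2,3,8)

Answer: A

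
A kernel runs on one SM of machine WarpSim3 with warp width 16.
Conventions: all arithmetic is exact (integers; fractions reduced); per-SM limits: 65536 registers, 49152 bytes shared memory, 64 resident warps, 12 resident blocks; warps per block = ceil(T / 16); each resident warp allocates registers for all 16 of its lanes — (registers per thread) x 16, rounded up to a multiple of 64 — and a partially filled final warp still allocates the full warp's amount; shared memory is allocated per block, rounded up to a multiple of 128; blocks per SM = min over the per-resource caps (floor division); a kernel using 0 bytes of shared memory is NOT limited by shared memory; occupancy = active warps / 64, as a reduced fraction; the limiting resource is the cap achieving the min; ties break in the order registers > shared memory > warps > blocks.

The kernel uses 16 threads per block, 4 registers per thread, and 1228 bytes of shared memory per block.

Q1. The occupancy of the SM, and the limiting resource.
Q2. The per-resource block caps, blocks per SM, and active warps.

Answer: occupancy 3/16, limited by blocks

registers: 1024 blocks
shared memory: 38 blocks
warps: 64 blocks
blocks: 12 blocks

Answer: 12 blocks, 12 active warps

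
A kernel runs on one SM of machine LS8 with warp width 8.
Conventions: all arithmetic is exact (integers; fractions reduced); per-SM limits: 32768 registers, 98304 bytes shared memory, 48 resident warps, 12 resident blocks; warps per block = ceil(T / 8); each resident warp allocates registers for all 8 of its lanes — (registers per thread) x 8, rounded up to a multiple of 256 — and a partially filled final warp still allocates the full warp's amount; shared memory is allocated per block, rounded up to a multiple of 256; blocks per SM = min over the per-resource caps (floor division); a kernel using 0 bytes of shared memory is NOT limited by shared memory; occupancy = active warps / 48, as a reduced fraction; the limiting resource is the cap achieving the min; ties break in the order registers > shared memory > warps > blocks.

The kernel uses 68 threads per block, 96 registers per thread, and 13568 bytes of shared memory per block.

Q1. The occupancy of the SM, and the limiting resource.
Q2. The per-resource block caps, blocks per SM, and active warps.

Answer: occupancy 3/4, limited by registers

registers: 4 blocks
shared memory: 7 blocks
warps: 5 blocks
blocks: 12 blocks

Answer: 4 blocks, 36 active warps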